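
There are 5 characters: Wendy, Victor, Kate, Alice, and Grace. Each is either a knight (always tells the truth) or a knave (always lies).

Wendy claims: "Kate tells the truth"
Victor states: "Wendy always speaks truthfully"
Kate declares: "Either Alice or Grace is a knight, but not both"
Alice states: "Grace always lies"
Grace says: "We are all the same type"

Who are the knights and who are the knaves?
Wendy is a knight.
Victor is a knight.
Kate is a knight.
Alice is a knight.
Grace is a knave.

Verification:
- Wendy (knight) says "Kate tells the truth" - this is TRUE because Kate is a knight.
- Victor (knight) says "Wendy always speaks truthfully" - this is TRUE because Wendy is a knight.
- Kate (knight) says "Either Alice or Grace is a knight, but not both" - this is TRUE because Alice is a knight and Grace is a knave.
- Alice (knight) says "Grace always lies" - this is TRUE because Grace is a knave.
- Grace (knave) says "We are all the same type" - this is FALSE (a lie) because Wendy, Victor, Kate, and Alice are knights and Grace is a knave.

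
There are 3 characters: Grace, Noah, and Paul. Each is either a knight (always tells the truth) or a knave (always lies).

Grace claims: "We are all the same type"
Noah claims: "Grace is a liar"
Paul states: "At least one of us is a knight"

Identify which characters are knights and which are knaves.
Grace is a knave.
Noah is a knight.
Paul is a knight.

Verification:
- Grace (knave) says "We are all the same type" - this is FALSE (a lie) because Noah and Paul are knights and Grace is a knave.
- Noah (knight) says "Grace is a liar" - this is TRUE because Grace is a knave.
- Paul (knight) says "At least one of us is a knight" - this is TRUE because Noah and Paul are knights.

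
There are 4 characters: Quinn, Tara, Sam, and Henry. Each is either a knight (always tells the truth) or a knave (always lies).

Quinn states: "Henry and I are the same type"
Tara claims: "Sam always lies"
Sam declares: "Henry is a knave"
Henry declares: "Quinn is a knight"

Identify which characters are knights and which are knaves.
Quinn is a knight.
Tara is a knight.
Sam is a knave.
Henry is a knight.

Verification:
- Quinn (knight) says "Henry and I are the same type" - this is TRUE because Quinn is a knight and Henry is a knight.
- Tara (knight) says "Sam always lies" - this is TRUE because Sam is a knave.
- Sam (knave) says "Henry is a knave" - this is FALSE (a lie) because Henry is a knight.
- Henry (knight) says "Quinn is a knight" - this is TRUE because Quinn is a knight.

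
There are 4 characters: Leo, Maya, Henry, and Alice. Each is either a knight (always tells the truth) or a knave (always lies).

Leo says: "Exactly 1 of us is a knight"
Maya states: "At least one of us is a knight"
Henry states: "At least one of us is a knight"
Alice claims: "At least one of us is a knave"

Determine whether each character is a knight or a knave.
Leo is a knave.
Maya is a knight.
Henry is a knight.
Alice is a knight.

Verification:
- Leo (knave) says "Exactly 1 of us is a knight" - this is FALSE (a lie) because there are 3 knights.
- Maya (knight) says "At least one of us is a knight" - this is TRUE because Maya, Henry, and Alice are knights.
- Henry (knight) says "At least one of us is a knight" - this is TRUE because Maya, Henry, and Alice are knights.
- Alice (knight) says "At least one of us is a knave" - this is TRUE because Leo is a knave.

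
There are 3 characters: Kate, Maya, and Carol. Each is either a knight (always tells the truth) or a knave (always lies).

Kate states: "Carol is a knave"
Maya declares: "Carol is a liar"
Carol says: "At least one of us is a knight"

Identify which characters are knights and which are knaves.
Kate is a knave.
Maya is a knave.
Carol is a knight.

Verification:
- Kate (knave) says "Carol is a knave" - this is FALSE (a lie) because Carol is a knight.
- Maya (knave) says "Carol is a liar" - this is FALSE (a lie) because Carol is a knight.
- Carol (knight) says "At least one of us is a knight" - this is TRUE because Carol is a knight.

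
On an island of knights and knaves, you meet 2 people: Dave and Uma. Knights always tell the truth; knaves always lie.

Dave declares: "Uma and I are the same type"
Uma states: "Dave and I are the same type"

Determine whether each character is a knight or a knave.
Dave is a knight.
Uma is a knight.

Verification:
- Dave (knight) says "Uma and I are the same type" - this is TRUE because Dave is a knight and Uma is a knight.
- Uma (knight) says "Dave and I are the same type" - this is TRUE because Uma is a knight and Dave is a knight.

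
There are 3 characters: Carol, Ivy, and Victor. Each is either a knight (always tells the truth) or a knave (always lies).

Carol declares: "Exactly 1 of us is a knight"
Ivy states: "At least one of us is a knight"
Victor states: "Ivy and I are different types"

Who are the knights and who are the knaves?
Carol is a knave.
Ivy is a knave.
Victor is a knave.

Verification:
- Carol (knave) says "Exactly 1 of us is a knight" - this is FALSE (a lie) because there are 0 knights.
- Ivy (knave) says "At least one of us is a knight" - this is FALSE (a lie) because no one is a knight.
- Victor (knave) says "Ivy and I are different types" - this is FALSE (a lie) because Victor is a knave and Ivy is a knave.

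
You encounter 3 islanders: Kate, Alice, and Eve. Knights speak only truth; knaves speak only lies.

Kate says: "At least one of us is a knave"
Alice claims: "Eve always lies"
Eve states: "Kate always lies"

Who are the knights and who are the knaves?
Kate is a knight.
Alice is a knight.
Eve is a knave.

Verification:
- Kate (knight) says "At least one of us is a knave" - this is TRUE because Eve is a knave.
- Alice (knight) says "Eve always lies" - this is TRUE because Eve is a knave.
- Eve (knave) says "Kate always lies" - this is FALSE (a lie) because Kate is a knight.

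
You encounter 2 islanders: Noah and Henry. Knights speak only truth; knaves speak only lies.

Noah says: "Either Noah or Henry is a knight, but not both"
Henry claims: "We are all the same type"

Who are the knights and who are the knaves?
Noah is a knight.
Henry is a knave.

Verification:
- Noah (knight) says "Either Noah or Henry is a knight, but not both" - this is TRUE because Noah is a knight and Henry is a knave.
- Henry (knave) says "We are all the same type" - this is FALSE (a lie) because Noah is a knight and Henry is a knave.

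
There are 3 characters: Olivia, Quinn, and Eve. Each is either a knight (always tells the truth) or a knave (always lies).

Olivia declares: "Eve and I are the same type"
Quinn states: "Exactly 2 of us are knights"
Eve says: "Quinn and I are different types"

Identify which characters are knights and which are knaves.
Olivia is a knave.
Quinn is a knave.
Eve is a knight.

Verification:
- Olivia (knave) says "Eve and I are the same type" - this is FALSE (a lie) because Olivia is a knave and Eve is a knight.
- Quinn (knave) says "Exactly 2 of us are knights" - this is FALSE (a lie) because there are 1 knights.
- Eve (knight) says "Quinn and I are different types" - this is TRUE because Eve is a knight and Quinn is a knave.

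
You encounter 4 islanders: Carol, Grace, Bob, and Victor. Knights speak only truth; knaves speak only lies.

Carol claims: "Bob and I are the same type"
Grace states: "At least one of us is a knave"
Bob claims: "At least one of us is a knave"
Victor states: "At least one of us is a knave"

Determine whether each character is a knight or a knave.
Carol is a knave.
Grace is a knight.
Bob is a knight.
Victor is a knight.

Verification:
- Carol (knave) says "Bob and I are the same type" - this is FALSE (a lie) because Carol is a knave and Bob is a knight.
- Grace (knight) says "At least one of us is a knave" - this is TRUE because Carol is a knave.
- Bob (knight) says "At least one of us is a knave" - this is TRUE because Carol is a knave.
- Victor (knight) says "At least one of us is a knave" - this is TRUE because Carol is a knave.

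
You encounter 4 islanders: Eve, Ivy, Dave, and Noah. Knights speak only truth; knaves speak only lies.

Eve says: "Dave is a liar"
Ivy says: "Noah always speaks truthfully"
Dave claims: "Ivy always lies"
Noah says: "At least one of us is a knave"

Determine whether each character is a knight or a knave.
Eve is a knight.
Ivy is a knight.
Dave is a knave.
Noah is a knight.

Verification:
- Eve (knight) says "Dave is a liar" - this is TRUE because Dave is a knave.
- Ivy (knight) says "Noah always speaks truthfully" - this is TRUE because Noah is a knight.
- Dave (knave) says "Ivy always lies" - this is FALSE (a lie) because Ivy is a knight.
- Noah (knight) says "At least one of us is a knave" - this is TRUE because Dave is a knave.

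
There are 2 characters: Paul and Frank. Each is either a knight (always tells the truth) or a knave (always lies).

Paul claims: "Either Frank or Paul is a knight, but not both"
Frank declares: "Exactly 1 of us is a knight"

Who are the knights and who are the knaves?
Paul is a knave.
Frank is a knave.

Verification:
- Paul (knave) says "Either Frank or Paul is a knight, but not both" - this is FALSE (a lie) because Frank is a knave and Paul is a knave.
- Frank (knave) says "Exactly 1 of us is a knight" - this is FALSE (a lie) because there are 0 knights.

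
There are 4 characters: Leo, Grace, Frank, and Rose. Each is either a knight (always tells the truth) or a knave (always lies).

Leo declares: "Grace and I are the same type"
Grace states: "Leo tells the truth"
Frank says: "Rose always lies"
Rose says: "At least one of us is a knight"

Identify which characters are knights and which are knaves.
Leo is a knight.
Grace is a knight.
Frank is a knave.
Rose is a knight.

Verification:
- Leo (knight) says "Grace and I are the same type" - this is TRUE because Leo is a knight and Grace is a knight.
- Grace (knight) says "Leo tells the truth" - this is TRUE because Leo is a knight.
- Frank (knave) says "Rose always lies" - this is FALSE (a lie) because Rose is a knight.
- Rose (knight) says "At least one of us is a knight" - this is TRUE because Leo, Grace, and Rose are knights.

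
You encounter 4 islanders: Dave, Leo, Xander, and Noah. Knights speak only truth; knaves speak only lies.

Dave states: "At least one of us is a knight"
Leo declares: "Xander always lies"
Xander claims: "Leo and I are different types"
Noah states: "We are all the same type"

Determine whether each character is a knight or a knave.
Dave is a knight.
Leo is a knave.
Xander is a knight.
Noah is a knave.

Verification:
- Dave (knight) says "At least one of us is a knight" - this is TRUE because Dave and Xander are knights.
- Leo (knave) says "Xander always lies" - this is FALSE (a lie) because Xander is a knight.
- Xander (knight) says "Leo and I are different types" - this is TRUE because Xander is a knight and Leo is a knave.
- Noah (knave) says "We are all the same type" - this is FALSE (a lie) because Dave and Xander are knights and Leo and Noah are knaves.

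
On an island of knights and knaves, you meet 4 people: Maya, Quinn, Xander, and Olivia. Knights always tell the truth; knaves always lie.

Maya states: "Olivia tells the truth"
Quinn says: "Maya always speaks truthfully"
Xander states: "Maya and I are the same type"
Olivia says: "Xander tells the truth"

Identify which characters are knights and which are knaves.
Maya is a knight.
Quinn is a knight.
Xander is a knight.
Olivia is a knight.

Verification:
- Maya (knight) says "Olivia tells the truth" - this is TRUE because Olivia is a knight.
- Quinn (knight) says "Maya always speaks truthfully" - this is TRUE because Maya is a knight.
- Xander (knight) says "Maya and I are the same type" - this is TRUE because Xander is a knight and Maya is a knight.
- Olivia (knight) says "Xander tells the truth" - this is TRUE because Xander is a knight.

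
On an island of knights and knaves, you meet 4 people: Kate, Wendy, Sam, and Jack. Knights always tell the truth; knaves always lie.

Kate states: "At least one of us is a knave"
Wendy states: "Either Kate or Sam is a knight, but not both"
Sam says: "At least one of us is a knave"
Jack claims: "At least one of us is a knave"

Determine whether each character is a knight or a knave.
Kate is a knight.
Wendy is a knave.
Sam is a knight.
Jack is a knight.

Verification:
- Kate (knight) says "At least one of us is a knave" - this is TRUE because Wendy is a knave.
- Wendy (knave) says "Either Kate or Sam is a knight, but not both" - this is FALSE (a lie) because Kate is a knight and Sam is a knight.
- Sam (knight) says "At least one of us is a knave" - this is TRUE because Wendy is a knave.
- Jack (knight) says "At least one of us is a knave" - this is TRUE because Wendy is a knave.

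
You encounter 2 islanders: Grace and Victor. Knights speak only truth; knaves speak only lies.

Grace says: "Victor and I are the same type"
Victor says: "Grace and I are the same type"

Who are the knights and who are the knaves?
Grace is a knight.
Victor is a knight.

Verification:
- Grace (knight) says "Victor and I are the same type" - this is TRUE because Grace is a knight and Victor is a knight.
- Victor (knight) says "Grace and I are the same type" - this is TRUE because Victor is a knight and Grace is a knight.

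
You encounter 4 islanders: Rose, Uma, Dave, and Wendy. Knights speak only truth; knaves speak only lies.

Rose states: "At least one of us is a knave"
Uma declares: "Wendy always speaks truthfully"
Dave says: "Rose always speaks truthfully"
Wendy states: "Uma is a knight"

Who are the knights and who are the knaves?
Rose is a knight.
Uma is a knave.
Dave is a knight.
Wendy is a knave.

Verification:
- Rose (knight) says "At least one of us is a knave" - this is TRUE because Uma and Wendy are knaves.
- Uma (knave) says "Wendy always speaks truthfully" - this is FALSE (a lie) because Wendy is a knave.
- Dave (knight) says "Rose always speaks truthfully" - this is TRUE because Rose is a knight.
- Wendy (knave) says "Uma is a knight" - this is FALSE (a lie) because Uma is a knave.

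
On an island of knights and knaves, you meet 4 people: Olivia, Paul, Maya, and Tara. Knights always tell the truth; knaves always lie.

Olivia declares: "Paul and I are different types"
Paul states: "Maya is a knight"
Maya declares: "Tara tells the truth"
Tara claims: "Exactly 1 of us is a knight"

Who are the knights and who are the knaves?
Olivia is a knave.
Paul is a knave.
Maya is a knave.
Tara is a knave.

Verification:
- Olivia (knave) says "Paul and I are different types" - this is FALSE (a lie) because Olivia is a knave and Paul is a knave.
- Paul (knave) says "Maya is a knight" - this is FALSE (a lie) because Maya is a knave.
- Maya (knave) says "Tara tells the truth" - this is FALSE (a lie) because Tara is a knave.
- Tara (knave) says "Exactly 1 of us is a knight" - this is FALSE (a lie) because there are 0 knights.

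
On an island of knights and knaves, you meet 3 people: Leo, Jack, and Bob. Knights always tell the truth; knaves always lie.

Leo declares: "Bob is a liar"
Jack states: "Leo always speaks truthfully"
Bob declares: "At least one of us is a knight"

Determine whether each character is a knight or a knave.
Leo is a knave.
Jack is a knave.
Bob is a knight.

Verification:
- Leo (knave) says "Bob is a liar" - this is FALSE (a lie) because Bob is a knight.
- Jack (knave) says "Leo always speaks truthfully" - this is FALSE (a lie) because Leo is a knave.
- Bob (knight) says "At least one of us is a knight" - this is TRUE because Bob is a knight.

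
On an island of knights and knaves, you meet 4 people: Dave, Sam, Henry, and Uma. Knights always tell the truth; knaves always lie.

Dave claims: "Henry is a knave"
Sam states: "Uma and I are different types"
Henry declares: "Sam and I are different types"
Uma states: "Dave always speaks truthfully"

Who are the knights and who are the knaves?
Dave is a knave.
Sam is a knave.
Henry is a knight.
Uma is a knave.

Verification:
- Dave (knave) says "Henry is a knave" - this is FALSE (a lie) because Henry is a knight.
- Sam (knave) says "Uma and I are different types" - this is FALSE (a lie) because Sam is a knave and Uma is a knave.
- Henry (knight) says "Sam and I are different types" - this is TRUE because Henry is a knight and Sam is a knave.
- Uma (knave) says "Dave always speaks truthfully" - this is FALSE (a lie) because Dave is a knave.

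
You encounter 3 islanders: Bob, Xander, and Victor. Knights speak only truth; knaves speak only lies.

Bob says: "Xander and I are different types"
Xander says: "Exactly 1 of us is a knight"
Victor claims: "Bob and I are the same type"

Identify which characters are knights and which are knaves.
Bob is a knight.
Xander is a knave.
Victor is a knight.

Verification:
- Bob (knight) says "Xander and I are different types" - this is TRUE because Bob is a knight and Xander is a knave.
- Xander (knave) says "Exactly 1 of us is a knight" - this is FALSE (a lie) because there are 2 knights.
- Victor (knight) says "Bob and I are the same type" - this is TRUE because Victor is a knight and Bob is a knight.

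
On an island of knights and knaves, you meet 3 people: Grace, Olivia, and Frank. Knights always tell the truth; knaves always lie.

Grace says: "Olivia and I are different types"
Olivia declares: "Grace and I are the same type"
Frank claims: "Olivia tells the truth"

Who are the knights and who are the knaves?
Grace is a knight.
Olivia is a knave.
Frank is a knave.

Verification:
- Grace (knight) says "Olivia and I are different types" - this is TRUE because Grace is a knight and Olivia is a knave.
- Olivia (knave) says "Grace and I are the same type" - this is FALSE (a lie) because Olivia is a knave and Grace is a knight.
- Frank (knave) says "Olivia tells the truth" - this is FALSE (a lie) because Olivia is a knave.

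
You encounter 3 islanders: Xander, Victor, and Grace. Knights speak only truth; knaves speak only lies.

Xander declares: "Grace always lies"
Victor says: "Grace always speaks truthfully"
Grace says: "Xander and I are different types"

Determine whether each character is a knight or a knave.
Xander is a knave.
Victor is a knight.
Grace is a knight.

Verification:
- Xander (knave) says "Grace always lies" - this is FALSE (a lie) because Grace is a knight.
- Victor (knight) says "Grace always speaks truthfully" - this is TRUE because Grace is a knight.
- Grace (knight) says "Xander and I are different types" - this is TRUE because Grace is a knight and Xander is a knave.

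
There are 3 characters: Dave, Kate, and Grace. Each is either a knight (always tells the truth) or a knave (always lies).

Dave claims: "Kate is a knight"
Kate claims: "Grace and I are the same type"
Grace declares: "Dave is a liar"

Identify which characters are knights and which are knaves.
Dave is a knave.
Kate is a knave.
Grace is a knight.

Verification:
- Dave (knave) says "Kate is a knight" - this is FALSE (a lie) because Kate is a knave.
- Kate (knave) says "Grace and I are the same type" - this is FALSE (a lie) because Kate is a knave and Grace is a knight.
- Grace (knight) says "Dave is a liar" - this is TRUE because Dave is a knave.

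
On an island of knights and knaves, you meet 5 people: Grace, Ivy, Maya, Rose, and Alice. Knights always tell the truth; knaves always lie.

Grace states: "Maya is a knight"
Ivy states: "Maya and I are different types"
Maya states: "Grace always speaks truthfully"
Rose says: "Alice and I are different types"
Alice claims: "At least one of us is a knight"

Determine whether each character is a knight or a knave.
Grace is a knave.
Ivy is a knave.
Maya is a knave.
Rose is a knave.
Alice is a knave.

Verification:
- Grace (knave) says "Maya is a knight" - this is FALSE (a lie) because Maya is a knave.
- Ivy (knave) says "Maya and I are different types" - this is FALSE (a lie) because Ivy is a knave and Maya is a knave.
- Maya (knave) says "Grace always speaks truthfully" - this is FALSE (a lie) because Grace is a knave.
- Rose (knave) says "Alice and I are different types" - this is FALSE (a lie) because Rose is a knave and Alice is a knave.
- Alice (knave) says "At least one of us is a knight" - this is FALSE (a lie) because no one is a knight.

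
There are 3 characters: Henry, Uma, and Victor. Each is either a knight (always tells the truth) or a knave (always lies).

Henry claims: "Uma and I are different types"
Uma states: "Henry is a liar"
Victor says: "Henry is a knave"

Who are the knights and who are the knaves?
Henry is a knight.
Uma is a knave.
Victor is a knave.

Verification:
- Henry (knight) says "Uma and I are different types" - this is TRUE because Henry is a knight and Uma is a knave.
- Uma (knave) says "Henry is a liar" - this is FALSE (a lie) because Henry is a knight.
- Victor (knave) says "Henry is a knave" - this is FALSE (a lie) because Henry is a knight.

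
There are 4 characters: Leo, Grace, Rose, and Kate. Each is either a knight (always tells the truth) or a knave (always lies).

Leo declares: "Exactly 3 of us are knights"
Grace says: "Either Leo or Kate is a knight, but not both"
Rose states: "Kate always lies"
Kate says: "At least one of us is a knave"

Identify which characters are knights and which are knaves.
Leo is a knave.
Grace is a knight.
Rose is a knave.
Kate is a knight.

Verification:
- Leo (knave) says "Exactly 3 of us are knights" - this is FALSE (a lie) because there are 2 knights.
- Grace (knight) says "Either Leo or Kate is a knight, but not both" - this is TRUE because Leo is a knave and Kate is a knight.
- Rose (knave) says "Kate always lies" - this is FALSE (a lie) because Kate is a knight.
- Kate (knight) says "At least one of us is a knave" - this is TRUE because Leo and Rose are knaves.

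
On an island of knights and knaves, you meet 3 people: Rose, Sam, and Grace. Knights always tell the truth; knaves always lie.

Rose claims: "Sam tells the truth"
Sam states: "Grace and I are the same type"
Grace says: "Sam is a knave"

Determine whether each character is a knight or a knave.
Rose is a knave.
Sam is a knave.
Grace is a knight.

Verification:
- Rose (knave) says "Sam tells the truth" - this is FALSE (a lie) because Sam is a knave.
- Sam (knave) says "Grace and I are the same type" - this is FALSE (a lie) because Sam is a knave and Grace is a knight.
- Grace (knight) says "Sam is a knave" - this is TRUE because Sam is a knave.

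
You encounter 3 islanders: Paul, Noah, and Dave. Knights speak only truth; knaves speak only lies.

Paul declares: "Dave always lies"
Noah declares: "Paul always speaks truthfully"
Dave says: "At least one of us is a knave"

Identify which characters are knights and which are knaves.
Paul is a knave.
Noah is a knave.
Dave is a knight.

Verification:
- Paul (knave) says "Dave always lies" - this is FALSE (a lie) because Dave is a knight.
- Noah (knave) says "Paul always speaks truthfully" - this is FALSE (a lie) because Paul is a knave.
- Dave (knight) says "At least one of us is a knave" - this is TRUE because Paul and Noah are knaves.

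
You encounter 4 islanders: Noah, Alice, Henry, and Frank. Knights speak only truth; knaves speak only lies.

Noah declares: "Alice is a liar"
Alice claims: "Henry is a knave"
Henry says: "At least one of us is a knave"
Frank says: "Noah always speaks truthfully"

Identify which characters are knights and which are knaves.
Noah is a knight.
Alice is a knave.
Henry is a knight.
Frank is a knight.

Verification:
- Noah (knight) says "Alice is a liar" - this is TRUE because Alice is a knave.
- Alice (knave) says "Henry is a knave" - this is FALSE (a lie) because Henry is a knight.
- Henry (knight) says "At least one of us is a knave" - this is TRUE because Alice is a knave.
- Frank (knight) says "Noah always speaks truthfully" - this is TRUE because Noah is a knight.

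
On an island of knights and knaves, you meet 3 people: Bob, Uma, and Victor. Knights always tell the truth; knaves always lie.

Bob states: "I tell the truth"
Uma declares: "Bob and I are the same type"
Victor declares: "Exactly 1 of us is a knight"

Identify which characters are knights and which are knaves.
Bob is a knight.
Uma is a knight.
Victor is a knave.

Verification:
- Bob (knight) says "I tell the truth" - this is TRUE because Bob is a knight.
- Uma (knight) says "Bob and I are the same type" - this is TRUE because Uma is a knight and Bob is a knight.
- Victor (knave) says "Exactly 1 of us is a knight" - this is FALSE (a lie) because there are 2 knights.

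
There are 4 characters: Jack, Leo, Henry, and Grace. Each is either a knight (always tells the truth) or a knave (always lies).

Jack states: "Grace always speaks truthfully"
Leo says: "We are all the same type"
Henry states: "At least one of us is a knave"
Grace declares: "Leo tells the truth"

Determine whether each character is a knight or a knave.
Jack is a knave.
Leo is a knave.
Henry is a knight.
Grace is a knave.

Verification:
- Jack (knave) says "Grace always speaks truthfully" - this is FALSE (a lie) because Grace is a knave.
- Leo (knave) says "We are all the same type" - this is FALSE (a lie) because Henry is a knight and Jack, Leo, and Grace are knaves.
- Henry (knight) says "At least one of us is a knave" - this is TRUE because Jack, Leo, and Grace are knaves.
- Grace (knave) says "Leo tells the truth" - this is FALSE (a lie) because Leo is a knave.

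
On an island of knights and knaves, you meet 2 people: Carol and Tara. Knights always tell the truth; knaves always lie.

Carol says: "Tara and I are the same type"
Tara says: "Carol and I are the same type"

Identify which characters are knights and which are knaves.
Carol is a knight.
Tara is a knight.

Verification:
- Carol (knight) says "Tara and I are the same type" - this is TRUE because Carol is a knight and Tara is a knight.
- Tara (knight) says "Carol and I are the same type" - this is TRUE because Tara is a knight and Carol is a knight.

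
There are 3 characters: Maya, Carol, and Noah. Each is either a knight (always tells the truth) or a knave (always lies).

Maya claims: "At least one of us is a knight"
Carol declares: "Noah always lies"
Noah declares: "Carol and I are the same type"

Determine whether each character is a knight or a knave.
Maya is a knight.
Carol is a knight.
Noah is a knave.

Verification:
- Maya (knight) says "At least one of us is a knight" - this is TRUE because Maya and Carol are knights.
- Carol (knight) says "Noah always lies" - this is TRUE because Noah is a knave.
- Noah (knave) says "Carol and I are the same type" - this is FALSE (a lie) because Noah is a knave and Carol is a knight.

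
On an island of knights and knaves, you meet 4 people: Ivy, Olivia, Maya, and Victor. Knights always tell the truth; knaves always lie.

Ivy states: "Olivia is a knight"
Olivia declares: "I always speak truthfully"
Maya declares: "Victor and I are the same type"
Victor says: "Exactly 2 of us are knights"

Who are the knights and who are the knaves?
Ivy is a knave.
Olivia is a knave.
Maya is a knight.
Victor is a knight.

Verification:
- Ivy (knave) says "Olivia is a knight" - this is FALSE (a lie) because Olivia is a knave.
- Olivia (knave) says "I always speak truthfully" - this is FALSE (a lie) because Olivia is a knave.
- Maya (knight) says "Victor and I are the same type" - this is TRUE because Maya is a knight and Victor is a knight.
- Victor (knight) says "Exactly 2 of us are knights" - this is TRUE because there are 2 knights.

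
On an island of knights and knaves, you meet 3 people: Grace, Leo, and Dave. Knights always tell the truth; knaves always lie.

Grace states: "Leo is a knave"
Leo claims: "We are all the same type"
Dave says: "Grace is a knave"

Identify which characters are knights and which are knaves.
Grace is a knight.
Leo is a knave.
Dave is a knave.

Verification:
- Grace (knight) says "Leo is a knave" - this is TRUE because Leo is a knave.
- Leo (knave) says "We are all the same type" - this is FALSE (a lie) because Grace is a knight and Leo and Dave are knaves.
- Dave (knave) says "Grace is a knave" - this is FALSE (a lie) because Grace is a knight.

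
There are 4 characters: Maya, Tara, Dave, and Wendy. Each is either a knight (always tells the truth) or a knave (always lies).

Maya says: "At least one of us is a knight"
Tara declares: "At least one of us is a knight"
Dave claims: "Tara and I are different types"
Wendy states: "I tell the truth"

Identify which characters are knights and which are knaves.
Maya is a knave.
Tara is a knave.
Dave is a knave.
Wendy is a knave.

Verification:
- Maya (knave) says "At least one of us is a knight" - this is FALSE (a lie) because no one is a knight.
- Tara (knave) says "At least one of us is a knight" - this is FALSE (a lie) because no one is a knight.
- Dave (knave) says "Tara and I are different types" - this is FALSE (a lie) because Dave is a knave and Tara is a knave.
- Wendy (knave) says "I tell the truth" - this is FALSE (a lie) because Wendy is a knave.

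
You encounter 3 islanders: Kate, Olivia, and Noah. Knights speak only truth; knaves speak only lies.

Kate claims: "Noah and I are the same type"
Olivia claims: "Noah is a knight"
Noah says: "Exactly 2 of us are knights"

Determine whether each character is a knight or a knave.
Kate is a knave.
Olivia is a knight.
Noah is a knight.

Verification:
- Kate (knave) says "Noah and I are the same type" - this is FALSE (a lie) because Kate is a knave and Noah is a knight.
- Olivia (knight) says "Noah is a knight" - this is TRUE because Noah is a knight.
- Noah (knight) says "Exactly 2 of us are knights" - this is TRUE because there are 2 knights.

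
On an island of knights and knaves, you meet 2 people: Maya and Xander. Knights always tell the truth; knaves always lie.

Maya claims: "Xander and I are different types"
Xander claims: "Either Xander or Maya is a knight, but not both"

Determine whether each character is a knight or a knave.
Maya is a knave.
Xander is a knave.

Verification:
- Maya (knave) says "Xander and I are different types" - this is FALSE (a lie) because Maya is a knave and Xander is a knave.
- Xander (knave) says "Either Xander or Maya is a knight, but not both" - this is FALSE (a lie) because Xander is a knave and Maya is a knave.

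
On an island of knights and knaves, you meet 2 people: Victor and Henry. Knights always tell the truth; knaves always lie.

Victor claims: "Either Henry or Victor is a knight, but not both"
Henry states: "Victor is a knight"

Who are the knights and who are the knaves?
Victor is a knave.
Henry is a knave.

Verification:
- Victor (knave) says "Either Henry or Victor is a knight, but not both" - this is FALSE (a lie) because Henry is a knave and Victor is a knave.
- Henry (knave) says "Victor is a knight" - this is FALSE (a lie) because Victor is a knave.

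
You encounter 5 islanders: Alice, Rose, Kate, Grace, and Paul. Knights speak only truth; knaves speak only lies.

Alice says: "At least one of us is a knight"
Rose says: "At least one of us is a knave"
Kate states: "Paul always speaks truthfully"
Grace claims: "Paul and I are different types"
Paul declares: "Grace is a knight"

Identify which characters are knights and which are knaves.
Alice is a knight.
Rose is a knight.
Kate is a knave.
Grace is a knave.
Paul is a knave.

Verification:
- Alice (knight) says "At least one of us is a knight" - this is TRUE because Alice and Rose are knights.
- Rose (knight) says "At least one of us is a knave" - this is TRUE because Kate, Grace, and Paul are knaves.
- Kate (knave) says "Paul always speaks truthfully" - this is FALSE (a lie) because Paul is a knave.
- Grace (knave) says "Paul and I are different types" - this is FALSE (a lie) because Grace is a knave and Paul is a knave.
- Paul (knave) says "Grace is a knight" - this is FALSE (a lie) because Grace is a knave.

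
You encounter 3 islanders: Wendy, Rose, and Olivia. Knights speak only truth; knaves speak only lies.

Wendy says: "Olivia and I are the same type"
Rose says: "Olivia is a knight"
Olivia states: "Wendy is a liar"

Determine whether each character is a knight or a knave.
Wendy is a knave.
Rose is a knight.
Olivia is a knight.

Verification:
- Wendy (knave) says "Olivia and I are the same type" - this is FALSE (a lie) because Wendy is a knave and Olivia is a knight.
- Rose (knight) says "Olivia is a knight" - this is TRUE because Olivia is a knight.
- Olivia (knight) says "Wendy is a liar" - this is TRUE because Wendy is a knave.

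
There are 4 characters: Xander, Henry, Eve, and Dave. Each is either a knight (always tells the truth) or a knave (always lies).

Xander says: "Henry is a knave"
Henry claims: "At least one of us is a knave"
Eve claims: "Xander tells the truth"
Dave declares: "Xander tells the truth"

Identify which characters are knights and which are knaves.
Xander is a knave.
Henry is a knight.
Eve is a knave.
Dave is a knave.

Verification:
- Xander (knave) says "Henry is a knave" - this is FALSE (a lie) because Henry is a knight.
- Henry (knight) says "At least one of us is a knave" - this is TRUE because Xander, Eve, and Dave are knaves.
- Eve (knave) says "Xander tells the truth" - this is FALSE (a lie) because Xander is a knave.
- Dave (knave) says "Xander tells the truth" - this is FALSE (a lie) because Xander is a knave.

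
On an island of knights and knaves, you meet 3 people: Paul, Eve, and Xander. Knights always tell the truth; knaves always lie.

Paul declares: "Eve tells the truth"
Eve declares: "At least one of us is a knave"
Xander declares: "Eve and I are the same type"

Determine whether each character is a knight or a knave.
Paul is a knight.
Eve is a knight.
Xander is a knave.

Verification:
- Paul (knight) says "Eve tells the truth" - this is TRUE because Eve is a knight.
- Eve (knight) says "At least one of us is a knave" - this is TRUE because Xander is a knave.
- Xander (knave) says "Eve and I are the same type" - this is FALSE (a lie) because Xander is a knave and Eve is a knight.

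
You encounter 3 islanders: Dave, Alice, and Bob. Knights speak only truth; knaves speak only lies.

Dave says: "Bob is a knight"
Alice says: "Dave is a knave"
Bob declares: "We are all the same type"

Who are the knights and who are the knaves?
Dave is a knave.
Alice is a knight.
Bob is a knave.

Verification:
- Dave (knave) says "Bob is a knight" - this is FALSE (a lie) because Bob is a knave.
- Alice (knight) says "Dave is a knave" - this is TRUE because Dave is a knave.
- Bob (knave) says "We are all the same type" - this is FALSE (a lie) because Alice is a knight and Dave and Bob are knaves.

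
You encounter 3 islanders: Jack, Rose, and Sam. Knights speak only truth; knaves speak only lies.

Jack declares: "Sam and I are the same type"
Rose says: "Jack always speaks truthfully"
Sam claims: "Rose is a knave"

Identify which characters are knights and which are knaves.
Jack is a knave.
Rose is a knave.
Sam is a knight.

Verification:
- Jack (knave) says "Sam and I are the same type" - this is FALSE (a lie) because Jack is a knave and Sam is a knight.
- Rose (knave) says "Jack always speaks truthfully" - this is FALSE (a lie) because Jack is a knave.
- Sam (knight) says "Rose is a knave" - this is TRUE because Rose is a knave.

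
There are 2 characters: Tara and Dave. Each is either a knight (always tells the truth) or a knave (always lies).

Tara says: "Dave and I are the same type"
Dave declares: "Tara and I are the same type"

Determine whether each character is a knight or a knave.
Tara is a knight.
Dave is a knight.

Verification:
- Tara (knight) says "Dave and I are the same type" - this is TRUE because Tara is a knight and Dave is a knight.
- Dave (knight) says "Tara and I are the same type" - this is TRUE because Dave is a knight and Tara is a knight.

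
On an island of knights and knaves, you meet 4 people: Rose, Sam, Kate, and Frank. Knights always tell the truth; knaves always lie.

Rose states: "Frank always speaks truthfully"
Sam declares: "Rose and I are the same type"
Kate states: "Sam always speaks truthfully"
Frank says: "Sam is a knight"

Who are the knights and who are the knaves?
Rose is a knight.
Sam is a knight.
Kate is a knight.
Frank is a knight.

Verification:
- Rose (knight) says "Frank always speaks truthfully" - this is TRUE because Frank is a knight.
- Sam (knight) says "Rose and I are the same type" - this is TRUE because Sam is a knight and Rose is a knight.
- Kate (knight) says "Sam always speaks truthfully" - this is TRUE because Sam is a knight.
- Frank (knight) says "Sam is a knight" - this is TRUE because Sam is a knight.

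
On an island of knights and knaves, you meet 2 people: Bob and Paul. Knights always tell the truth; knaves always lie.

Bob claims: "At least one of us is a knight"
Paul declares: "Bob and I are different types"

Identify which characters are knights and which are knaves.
Bob is a knave.
Paul is a knave.

Verification:
- Bob (knave) says "At least one of us is a knight" - this is FALSE (a lie) because no one is a knight.
- Paul (knave) says "Bob and I are different types" - this is FALSE (a lie) because Paul is a knave and Bob is a knave.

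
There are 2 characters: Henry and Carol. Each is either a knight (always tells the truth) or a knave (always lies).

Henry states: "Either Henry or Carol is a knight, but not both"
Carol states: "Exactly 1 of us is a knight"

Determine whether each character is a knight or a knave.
Henry is a knave.
Carol is a knave.

Verification:
- Henry (knave) says "Either Henry or Carol is a knight, but not both" - this is FALSE (a lie) because Henry is a knave and Carol is a knave.
- Carol (knave) says "Exactly 1 of us is a knight" - this is FALSE (a lie) because there are 0 knights.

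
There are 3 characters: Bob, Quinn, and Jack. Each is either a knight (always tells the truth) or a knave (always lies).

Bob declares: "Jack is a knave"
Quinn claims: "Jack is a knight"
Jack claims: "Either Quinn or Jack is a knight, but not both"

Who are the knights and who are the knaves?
Bob is a knight.
Quinn is a knave.
Jack is a knave.

Verification:
- Bob (knight) says "Jack is a knave" - this is TRUE because Jack is a knave.
- Quinn (knave) says "Jack is a knight" - this is FALSE (a lie) because Jack is a knave.
- Jack (knave) says "Either Quinn or Jack is a knight, but not both" - this is FALSE (a lie) because Quinn is a knave and Jack is a knave.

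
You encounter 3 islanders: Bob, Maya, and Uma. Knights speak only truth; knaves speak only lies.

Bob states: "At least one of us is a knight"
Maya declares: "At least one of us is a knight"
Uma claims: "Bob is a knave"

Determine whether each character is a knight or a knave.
Bob is a knight.
Maya is a knight.
Uma is a knave.

Verification:
- Bob (knight) says "At least one of us is a knight" - this is TRUE because Bob and Maya are knights.
- Maya (knight) says "At least one of us is a knight" - this is TRUE because Bob and Maya are knights.
- Uma (knave) says "Bob is a knave" - this is FALSE (a lie) because Bob is a knight.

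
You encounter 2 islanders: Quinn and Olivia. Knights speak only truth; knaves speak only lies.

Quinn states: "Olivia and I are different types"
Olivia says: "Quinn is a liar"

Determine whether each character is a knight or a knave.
Quinn is a knight.
Olivia is a knave.

Verification:
- Quinn (knight) says "Olivia and I are different types" - this is TRUE because Quinn is a knight and Olivia is a knave.
- Olivia (knave) says "Quinn is a liar" - this is FALSE (a lie) because Quinn is a knight.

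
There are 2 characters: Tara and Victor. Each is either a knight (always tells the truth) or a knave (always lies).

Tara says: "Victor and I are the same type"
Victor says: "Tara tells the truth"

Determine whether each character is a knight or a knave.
Tara is a knight.
Victor is a knight.

Verification:
- Tara (knight) says "Victor and I are the same type" - this is TRUE because Tara is a knight and Victor is a knight.
- Victor (knight) says "Tara tells the truth" - this is TRUE because Tara is a knight.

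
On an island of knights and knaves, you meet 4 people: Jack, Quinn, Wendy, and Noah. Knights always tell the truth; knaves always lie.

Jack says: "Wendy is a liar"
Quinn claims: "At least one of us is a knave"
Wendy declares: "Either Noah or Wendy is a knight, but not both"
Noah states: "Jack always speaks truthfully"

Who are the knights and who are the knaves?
Jack is a knave.
Quinn is a knight.
Wendy is a knight.
Noah is a knave.

Verification:
- Jack (knave) says "Wendy is a liar" - this is FALSE (a lie) because Wendy is a knight.
- Quinn (knight) says "At least one of us is a knave" - this is TRUE because Jack and Noah are knaves.
- Wendy (knight) says "Either Noah or Wendy is a knight, but not both" - this is TRUE because Noah is a knave and Wendy is a knight.
- Noah (knave) says "Jack always speaks truthfully" - this is FALSE (a lie) because Jack is a knave.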